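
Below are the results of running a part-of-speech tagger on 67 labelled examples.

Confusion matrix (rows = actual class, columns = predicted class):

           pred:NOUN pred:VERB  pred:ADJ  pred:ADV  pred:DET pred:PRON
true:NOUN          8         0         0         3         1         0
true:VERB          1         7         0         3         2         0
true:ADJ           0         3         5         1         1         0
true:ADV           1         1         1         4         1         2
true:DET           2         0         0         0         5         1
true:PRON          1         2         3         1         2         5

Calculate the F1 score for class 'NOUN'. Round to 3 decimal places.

F1 score = 2·TP/(2·TP+FP+FN).
NOUN: TP=8, FP=1+0+1+2+1=5, FN=0+0+3+1+0=4 → 16/25 = 0.6400

0.640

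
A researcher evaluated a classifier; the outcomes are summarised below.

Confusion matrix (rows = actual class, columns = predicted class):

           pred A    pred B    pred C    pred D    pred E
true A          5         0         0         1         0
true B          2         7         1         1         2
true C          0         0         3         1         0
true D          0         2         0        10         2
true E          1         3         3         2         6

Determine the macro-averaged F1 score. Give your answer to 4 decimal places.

Per-class F1 score (2·TP/(2·TP+FP+FN)):
  A: TP=5, FP=2+0+0+1=3, FN=0+0+1+0=1 → 10/14 = 0.71429
  B: TP=7, FP=0+0+2+3=5, FN=2+1+1+2=6 → 14/25 = 0.56000
  C: TP=3, FP=0+1+0+3=4, FN=0+0+1+0=1 → 6/11 = 0.54545
  D: TP=10, FP=1+1+1+2=5, FN=0+2+0+2=4 → 20/29 = 0.68966
  E: TP=6, FP=0+2+0+2=4, FN=1+3+3+2=9 → 12/25 = 0.48000
Macro-F1 score = mean = (0.71429 + 0.56000 + 0.54545 + 0.68966 + 0.48000) / 5 = 0.5979

0.5979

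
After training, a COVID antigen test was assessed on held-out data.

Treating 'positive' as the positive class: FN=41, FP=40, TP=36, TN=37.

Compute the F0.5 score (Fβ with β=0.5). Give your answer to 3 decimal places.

0.472

Fβ = (1+β²)·TP / ((1+β²)·TP + β²·FN + FP), with β²=1/4
= 1.25·36 / (1.25·36 + 0.25·41 + 40) = 0.472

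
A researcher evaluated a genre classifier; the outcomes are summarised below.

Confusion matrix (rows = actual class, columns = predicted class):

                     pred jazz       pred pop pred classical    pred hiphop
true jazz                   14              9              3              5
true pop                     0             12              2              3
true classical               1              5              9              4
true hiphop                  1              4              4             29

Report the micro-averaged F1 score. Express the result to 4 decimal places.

Micro-averaging pools counts across classes: ΣTP=64, ΣFP=41, ΣFN=41.
Micro-F1 score = 2·TP/(2·TP+FP+FN) on pooled counts = 0.6095 (equals overall accuracy in single-label multiclass).

0.6095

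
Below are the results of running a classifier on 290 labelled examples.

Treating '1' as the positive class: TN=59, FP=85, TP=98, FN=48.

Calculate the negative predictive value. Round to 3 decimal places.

0.551

NPV = TN/(TN+FN) = 59/(59+48) = 0.551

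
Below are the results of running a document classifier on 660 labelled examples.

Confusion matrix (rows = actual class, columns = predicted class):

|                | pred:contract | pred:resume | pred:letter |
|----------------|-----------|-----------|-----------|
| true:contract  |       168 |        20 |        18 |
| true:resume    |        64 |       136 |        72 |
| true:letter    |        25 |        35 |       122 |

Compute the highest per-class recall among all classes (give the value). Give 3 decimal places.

0.816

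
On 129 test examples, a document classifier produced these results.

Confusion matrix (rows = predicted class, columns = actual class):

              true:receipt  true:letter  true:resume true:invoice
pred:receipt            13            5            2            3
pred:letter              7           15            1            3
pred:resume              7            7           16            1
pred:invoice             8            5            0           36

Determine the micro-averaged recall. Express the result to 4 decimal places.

Micro-averaging pools counts across classes: ΣTP=80, ΣFP=49, ΣFN=49.
Micro-recall = TP/(TP+FN) on pooled counts = 0.6202 (equals overall accuracy in single-label multiclass).

0.6202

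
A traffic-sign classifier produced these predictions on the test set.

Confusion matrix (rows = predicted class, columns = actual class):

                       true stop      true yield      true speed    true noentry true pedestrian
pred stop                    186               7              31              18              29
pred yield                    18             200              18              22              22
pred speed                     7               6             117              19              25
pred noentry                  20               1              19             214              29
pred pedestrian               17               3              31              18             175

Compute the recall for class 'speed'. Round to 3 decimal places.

0.542

One-vs-rest for 'speed': TP = diagonal; FP = other classes predicted 'speed'; FN = 'speed' predicted as other.
recall = TP/(TP+FN).
speed: TP=117, FN=31+18+19+31=99 → 117/216 = 0.5417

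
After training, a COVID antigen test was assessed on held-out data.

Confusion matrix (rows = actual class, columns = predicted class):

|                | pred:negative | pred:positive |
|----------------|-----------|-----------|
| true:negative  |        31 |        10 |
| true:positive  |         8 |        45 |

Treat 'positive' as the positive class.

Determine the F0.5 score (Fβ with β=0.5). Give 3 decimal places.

0.824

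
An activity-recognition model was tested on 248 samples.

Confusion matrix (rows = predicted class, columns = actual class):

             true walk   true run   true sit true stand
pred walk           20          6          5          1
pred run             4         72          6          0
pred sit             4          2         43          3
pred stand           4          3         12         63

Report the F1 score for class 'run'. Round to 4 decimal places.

0.8727

Take TP from the diagonal, FP from the rest of the 'run' prediction marginal, FN from the rest of the 'run' actual marginal.
F1 score = 2·TP/(2·TP+FP+FN).
run: TP=72, FP=4+6+0=10, FN=6+2+3=11 → 144/165 = 0.87273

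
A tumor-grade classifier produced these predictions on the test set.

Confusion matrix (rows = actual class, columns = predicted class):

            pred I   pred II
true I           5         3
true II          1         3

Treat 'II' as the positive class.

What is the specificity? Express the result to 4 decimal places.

Specificity = TN/(TN+FP) = 5/(5+3) = 0.6250

0.6250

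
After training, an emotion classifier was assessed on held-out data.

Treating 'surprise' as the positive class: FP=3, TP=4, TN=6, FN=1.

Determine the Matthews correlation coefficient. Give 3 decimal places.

MCC = (TP·TN − FP·FN) / √((TP+FP)(TP+FN)(TN+FP)(TN+FN))
Numerator = 4·6 − 3·1 = 21
Denominator = √(7·5·9·7) = √2205 = 46.9574
MCC = 21 / 46.9574 = 0.447

0.447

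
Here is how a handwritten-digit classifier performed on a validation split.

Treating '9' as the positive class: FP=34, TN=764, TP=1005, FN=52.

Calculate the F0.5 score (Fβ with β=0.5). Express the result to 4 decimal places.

Fβ = (1+β²)·TP / ((1+β²)·TP + β²·FN + FP), with β²=1/4
= 1.25·1005 / (1.25·1005 + 0.25·52 + 34) = 0.9639

0.9639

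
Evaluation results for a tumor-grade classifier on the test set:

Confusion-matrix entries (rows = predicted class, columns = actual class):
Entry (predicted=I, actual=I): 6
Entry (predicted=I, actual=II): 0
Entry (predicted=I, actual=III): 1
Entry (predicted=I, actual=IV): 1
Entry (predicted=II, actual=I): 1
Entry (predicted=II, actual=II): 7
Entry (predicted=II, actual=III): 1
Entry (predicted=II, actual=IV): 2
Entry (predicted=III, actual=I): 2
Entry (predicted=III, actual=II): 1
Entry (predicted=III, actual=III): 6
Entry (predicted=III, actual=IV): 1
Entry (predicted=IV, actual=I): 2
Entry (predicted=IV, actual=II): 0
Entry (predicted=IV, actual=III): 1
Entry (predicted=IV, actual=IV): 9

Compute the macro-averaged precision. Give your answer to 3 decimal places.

Per-class precision (TP/(TP+FP)):
  I: TP=6, FP=0+1+1=2 → 6/8 = 0.7500
  II: TP=7, FP=1+1+2=4 → 7/11 = 0.6364
  III: TP=6, FP=2+1+1=4 → 6/10 = 0.6000
  IV: TP=9, FP=2+0+1=3 → 9/12 = 0.7500
Macro-precision = mean = (0.7500 + 0.6364 + 0.6000 + 0.7500) / 4 = 0.684

0.684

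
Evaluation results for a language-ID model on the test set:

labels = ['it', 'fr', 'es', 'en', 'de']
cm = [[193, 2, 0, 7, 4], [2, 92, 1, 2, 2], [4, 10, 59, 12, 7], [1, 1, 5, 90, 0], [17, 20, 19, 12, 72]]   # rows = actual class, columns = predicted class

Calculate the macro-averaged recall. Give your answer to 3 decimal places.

Per-class recall (TP/(TP+FN)):
  it: TP=193, FN=2+0+7+4=13 → 193/206 = 0.9369
  fr: TP=92, FN=2+1+2+2=7 → 92/99 = 0.9293
  es: TP=59, FN=4+10+12+7=33 → 59/92 = 0.6413
  en: TP=90, FN=1+1+5+0=7 → 90/97 = 0.9278
  de: TP=72, FN=17+20+19+12=68 → 72/140 = 0.5143
Macro-recall = mean = (0.9369 + 0.9293 + 0.6413 + 0.9278 + 0.5143) / 5 = 0.790

0.790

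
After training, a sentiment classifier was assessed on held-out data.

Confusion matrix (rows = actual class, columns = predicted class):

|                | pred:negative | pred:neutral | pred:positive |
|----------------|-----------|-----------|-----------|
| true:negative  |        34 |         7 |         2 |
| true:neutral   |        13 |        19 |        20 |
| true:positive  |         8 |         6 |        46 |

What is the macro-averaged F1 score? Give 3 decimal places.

Per-class F1 score (2·TP/(2·TP+FP+FN)):
  negative: TP=34, FP=13+8=21, FN=7+2=9 → 68/98 = 0.6939
  neutral: TP=19, FP=7+6=13, FN=13+20=33 → 38/84 = 0.4524
  positive: TP=46, FP=2+20=22, FN=8+6=14 → 92/128 = 0.7188
Macro-F1 score = mean = (0.6939 + 0.4524 + 0.7188) / 3 = 0.622

0.622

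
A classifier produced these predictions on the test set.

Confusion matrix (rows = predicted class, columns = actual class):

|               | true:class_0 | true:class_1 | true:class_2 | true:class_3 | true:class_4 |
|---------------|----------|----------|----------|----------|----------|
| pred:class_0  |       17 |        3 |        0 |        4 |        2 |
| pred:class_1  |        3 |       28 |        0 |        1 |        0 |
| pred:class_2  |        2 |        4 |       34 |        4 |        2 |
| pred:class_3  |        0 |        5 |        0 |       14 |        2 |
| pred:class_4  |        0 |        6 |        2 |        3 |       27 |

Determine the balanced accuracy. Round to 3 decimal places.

Balanced accuracy = mean of per-class recall.
  class_0: recall = 17/22 = 0.7727
  class_1: recall = 28/46 = 0.6087
  class_2: recall = 34/36 = 0.9444
  class_3: recall = 14/26 = 0.5385
  class_4: recall = 27/33 = 0.8182
Mean = (0.7727 + 0.6087 + 0.9444 + 0.5385 + 0.8182) / 5 = 0.737

0.737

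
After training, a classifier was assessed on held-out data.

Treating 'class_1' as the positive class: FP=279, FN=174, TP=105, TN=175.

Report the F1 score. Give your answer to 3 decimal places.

Precision = TP/(TP+FP) = 105/384 = 0.2734
Recall = TP/(TP+FN) = 105/279 = 0.3763
F1 = 2·TP/(2·TP+FP+FN) = 210/663 = 0.317

0.317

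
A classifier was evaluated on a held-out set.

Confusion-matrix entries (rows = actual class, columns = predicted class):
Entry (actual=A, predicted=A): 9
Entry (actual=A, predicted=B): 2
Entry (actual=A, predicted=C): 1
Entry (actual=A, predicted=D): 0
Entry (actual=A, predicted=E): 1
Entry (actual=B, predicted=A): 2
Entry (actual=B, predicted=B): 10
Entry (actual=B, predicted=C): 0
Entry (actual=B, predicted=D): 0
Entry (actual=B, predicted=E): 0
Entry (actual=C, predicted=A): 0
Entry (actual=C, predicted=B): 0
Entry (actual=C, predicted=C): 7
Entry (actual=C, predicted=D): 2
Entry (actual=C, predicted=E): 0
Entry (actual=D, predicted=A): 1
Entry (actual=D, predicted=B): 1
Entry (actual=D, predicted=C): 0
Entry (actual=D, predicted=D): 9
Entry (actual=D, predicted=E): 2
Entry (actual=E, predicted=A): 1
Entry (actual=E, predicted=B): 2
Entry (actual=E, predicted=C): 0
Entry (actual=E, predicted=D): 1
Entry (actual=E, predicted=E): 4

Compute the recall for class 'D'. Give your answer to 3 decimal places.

0.692

Take TP from the diagonal, FP from the rest of the 'D' prediction marginal, FN from the rest of the 'D' actual marginal.
recall = TP/(TP+FN).
D: TP=9, FN=1+1+0+2=4 → 9/13 = 0.6923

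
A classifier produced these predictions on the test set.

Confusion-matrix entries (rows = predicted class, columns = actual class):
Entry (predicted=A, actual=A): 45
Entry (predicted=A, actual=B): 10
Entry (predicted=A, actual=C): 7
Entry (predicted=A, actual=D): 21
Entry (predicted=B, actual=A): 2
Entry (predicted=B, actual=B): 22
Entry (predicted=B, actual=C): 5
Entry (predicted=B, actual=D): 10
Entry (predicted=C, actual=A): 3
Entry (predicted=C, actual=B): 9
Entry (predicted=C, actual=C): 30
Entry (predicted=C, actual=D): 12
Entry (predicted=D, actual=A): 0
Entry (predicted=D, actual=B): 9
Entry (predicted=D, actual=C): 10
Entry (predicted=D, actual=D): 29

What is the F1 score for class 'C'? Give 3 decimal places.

0.566

F1 score = 2·TP/(2·TP+FP+FN).
C: TP=30, FP=3+9+12=24, FN=7+5+10=22 → 60/106 = 0.5660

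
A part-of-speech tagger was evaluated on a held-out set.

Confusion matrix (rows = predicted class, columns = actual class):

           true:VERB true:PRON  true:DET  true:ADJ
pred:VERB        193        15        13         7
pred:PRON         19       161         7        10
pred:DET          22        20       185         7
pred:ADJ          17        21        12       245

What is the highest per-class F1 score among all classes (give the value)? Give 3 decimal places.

Per-class F1 score (2·TP/(2·TP+FP+FN)):
  VERB: TP=193, FP=15+13+7=35, FN=19+22+17=58 → 386/479 = 0.8058
  PRON: TP=161, FP=19+7+10=36, FN=15+20+21=56 → 322/414 = 0.7778
  DET: TP=185, FP=22+20+7=49, FN=13+7+12=32 → 370/451 = 0.8204
  ADJ: TP=245, FP=17+21+12=50, FN=7+10+7=24 → 490/564 = 0.8688
Highest is class 'ADJ' with F1 score = 0.869.

0.869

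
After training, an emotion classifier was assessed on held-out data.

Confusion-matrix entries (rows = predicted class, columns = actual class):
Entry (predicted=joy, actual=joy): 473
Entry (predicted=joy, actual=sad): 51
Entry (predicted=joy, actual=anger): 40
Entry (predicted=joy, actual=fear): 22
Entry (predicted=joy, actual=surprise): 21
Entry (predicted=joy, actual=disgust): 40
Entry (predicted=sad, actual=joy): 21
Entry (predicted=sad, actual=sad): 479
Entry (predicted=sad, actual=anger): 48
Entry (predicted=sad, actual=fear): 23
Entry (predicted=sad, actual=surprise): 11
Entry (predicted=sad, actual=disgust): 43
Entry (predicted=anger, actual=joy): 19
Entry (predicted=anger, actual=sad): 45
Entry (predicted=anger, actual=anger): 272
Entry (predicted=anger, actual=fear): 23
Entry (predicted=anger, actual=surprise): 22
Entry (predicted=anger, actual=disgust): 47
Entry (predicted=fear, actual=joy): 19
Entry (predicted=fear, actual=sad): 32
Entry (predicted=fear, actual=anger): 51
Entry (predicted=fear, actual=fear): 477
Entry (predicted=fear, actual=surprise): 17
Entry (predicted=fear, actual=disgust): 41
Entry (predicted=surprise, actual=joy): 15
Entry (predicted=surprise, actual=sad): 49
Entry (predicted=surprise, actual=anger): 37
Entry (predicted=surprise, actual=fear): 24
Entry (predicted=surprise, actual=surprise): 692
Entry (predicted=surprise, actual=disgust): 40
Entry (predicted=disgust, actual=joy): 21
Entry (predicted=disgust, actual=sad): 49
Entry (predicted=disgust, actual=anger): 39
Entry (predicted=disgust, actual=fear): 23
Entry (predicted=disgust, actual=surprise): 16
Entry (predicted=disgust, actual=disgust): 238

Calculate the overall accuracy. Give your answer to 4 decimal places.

0.7349

Accuracy = trace / total = (473+479+272+477+692+238=2631) / 3580 = 2631/3580 = 0.7349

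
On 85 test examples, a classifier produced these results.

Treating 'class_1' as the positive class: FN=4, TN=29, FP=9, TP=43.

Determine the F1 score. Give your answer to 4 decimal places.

Precision = TP/(TP+FP) = 43/52 = 0.8269
Recall = TP/(TP+FN) = 43/47 = 0.9149
F1 = 2·TP/(2·TP+FP+FN) = 86/99 = 0.8687

0.8687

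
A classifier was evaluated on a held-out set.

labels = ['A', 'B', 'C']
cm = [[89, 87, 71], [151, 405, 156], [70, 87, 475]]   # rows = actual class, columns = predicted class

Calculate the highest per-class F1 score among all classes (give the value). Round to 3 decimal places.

0.712

Per-class F1 score (2·TP/(2·TP+FP+FN)):
  A: TP=89, FP=151+70=221, FN=87+71=158 → 178/557 = 0.3196
  B: TP=405, FP=87+87=174, FN=151+156=307 → 810/1291 = 0.6274
  C: TP=475, FP=71+156=227, FN=70+87=157 → 950/1334 = 0.7121
Highest is class 'C' with F1 score = 0.712.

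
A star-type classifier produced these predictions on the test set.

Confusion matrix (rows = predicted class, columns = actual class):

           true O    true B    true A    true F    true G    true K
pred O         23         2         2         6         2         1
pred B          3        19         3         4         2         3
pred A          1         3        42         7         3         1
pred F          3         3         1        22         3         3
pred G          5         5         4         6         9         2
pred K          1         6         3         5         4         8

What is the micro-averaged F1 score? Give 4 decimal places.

0.5591

Micro-averaging pools counts across classes: ΣTP=123, ΣFP=97, ΣFN=97.
Micro-F1 score = 2·TP/(2·TP+FP+FN) on pooled counts = 0.5591 (equals overall accuracy in single-label multiclass).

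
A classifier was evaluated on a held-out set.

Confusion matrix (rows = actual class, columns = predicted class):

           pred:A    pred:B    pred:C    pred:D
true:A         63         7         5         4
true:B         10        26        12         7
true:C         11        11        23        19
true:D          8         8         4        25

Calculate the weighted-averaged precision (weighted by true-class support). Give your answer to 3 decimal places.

0.558

Per-class precision (TP/(TP+FP)):
  A: TP=63, FP=10+11+8=29 → 63/92 = 0.6848
  B: TP=26, FP=7+11+8=26 → 26/52 = 0.5000
  C: TP=23, FP=5+12+4=21 → 23/44 = 0.5227
  D: TP=25, FP=4+7+19=30 → 25/55 = 0.4545
Weighted-precision = Σ (supportᵢ/N)·precisionᵢ with N=243: (79/243)·0.6848 + (55/243)·0.5000 + (64/243)·0.5227 + (45/243)·0.4545 = 0.558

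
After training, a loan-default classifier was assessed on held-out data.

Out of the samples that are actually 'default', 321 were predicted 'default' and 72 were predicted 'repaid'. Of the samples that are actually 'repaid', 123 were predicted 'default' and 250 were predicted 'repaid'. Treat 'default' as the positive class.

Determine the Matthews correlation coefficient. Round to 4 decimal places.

MCC = (TP·TN − FP·FN) / √((TP+FP)(TP+FN)(TN+FP)(TN+FN))
Numerator = 321·250 − 123·72 = 71394
Denominator = √(444·393·373·322) = √20957536152 = 144767.1791
MCC = 71394 / 144767.1791 = 0.4932

0.4932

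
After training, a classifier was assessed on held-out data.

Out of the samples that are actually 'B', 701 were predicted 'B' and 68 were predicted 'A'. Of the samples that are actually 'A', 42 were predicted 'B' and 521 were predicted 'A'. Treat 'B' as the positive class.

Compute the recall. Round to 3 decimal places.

Recall = TP/(TP+FN) = 701/(701+68) = 701/769 = 0.912

0.912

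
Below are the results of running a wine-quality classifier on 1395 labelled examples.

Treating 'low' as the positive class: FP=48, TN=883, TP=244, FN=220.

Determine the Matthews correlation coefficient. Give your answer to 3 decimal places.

0.549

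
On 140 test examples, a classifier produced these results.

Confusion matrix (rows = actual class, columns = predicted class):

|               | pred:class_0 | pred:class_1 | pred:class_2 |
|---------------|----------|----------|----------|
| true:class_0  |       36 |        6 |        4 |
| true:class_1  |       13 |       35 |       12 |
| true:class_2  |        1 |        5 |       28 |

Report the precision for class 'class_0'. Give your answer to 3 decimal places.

One-vs-rest for 'class_0': TP = diagonal; FP = other classes predicted 'class_0'; FN = 'class_0' predicted as other.
precision = TP/(TP+FP).
class_0: TP=36, FP=13+1=14 → 36/50 = 0.7200

0.720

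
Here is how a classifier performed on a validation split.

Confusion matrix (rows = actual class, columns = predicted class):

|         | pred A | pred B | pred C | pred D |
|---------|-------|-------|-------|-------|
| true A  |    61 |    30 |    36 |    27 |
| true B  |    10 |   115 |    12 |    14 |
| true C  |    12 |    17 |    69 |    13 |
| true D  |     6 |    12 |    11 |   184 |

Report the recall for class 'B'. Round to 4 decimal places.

Treat 'B' as positive and all other classes as negative.
recall = TP/(TP+FN).
B: TP=115, FN=10+12+14=36 → 115/151 = 0.76159

0.7616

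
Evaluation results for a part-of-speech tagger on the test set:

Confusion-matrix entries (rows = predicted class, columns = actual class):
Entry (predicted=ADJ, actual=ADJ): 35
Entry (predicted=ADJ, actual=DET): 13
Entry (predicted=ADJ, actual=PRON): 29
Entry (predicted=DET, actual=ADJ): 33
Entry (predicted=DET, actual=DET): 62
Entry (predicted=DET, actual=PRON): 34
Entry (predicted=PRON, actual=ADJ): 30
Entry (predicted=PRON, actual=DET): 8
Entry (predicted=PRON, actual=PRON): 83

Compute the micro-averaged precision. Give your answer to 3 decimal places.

0.550

Micro-averaging pools counts across classes: ΣTP=180, ΣFP=147, ΣFN=147.
Micro-precision = TP/(TP+FP) on pooled counts = 0.550 (equals overall accuracy in single-label multiclass).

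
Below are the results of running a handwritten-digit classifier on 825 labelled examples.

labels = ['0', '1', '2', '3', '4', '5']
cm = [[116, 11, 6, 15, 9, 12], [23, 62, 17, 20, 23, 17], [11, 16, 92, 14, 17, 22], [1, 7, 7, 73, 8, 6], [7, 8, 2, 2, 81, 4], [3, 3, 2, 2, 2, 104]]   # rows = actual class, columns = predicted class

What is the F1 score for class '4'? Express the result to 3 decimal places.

Treat '4' as positive and all other classes as negative.
F1 score = 2·TP/(2·TP+FP+FN).
4: TP=81, FP=9+23+17+8+2=59, FN=7+8+2+2+4=23 → 162/244 = 0.6639

0.664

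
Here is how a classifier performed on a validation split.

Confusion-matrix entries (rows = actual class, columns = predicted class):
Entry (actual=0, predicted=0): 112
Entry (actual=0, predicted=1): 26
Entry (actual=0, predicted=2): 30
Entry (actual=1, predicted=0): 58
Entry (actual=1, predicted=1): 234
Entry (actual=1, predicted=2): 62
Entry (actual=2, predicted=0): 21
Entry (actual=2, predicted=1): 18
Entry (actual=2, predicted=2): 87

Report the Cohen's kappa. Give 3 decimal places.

Observed agreement pₒ = trace/N = 433/648 = 0.6682
Expected agreement pₑ = Σ (rowᵢ·colᵢ)/N² = (168·191 + 354·278 + 126·179)/648² = 0.3645
κ = (pₒ − pₑ)/(1 − pₑ) = (0.6682 − 0.3645)/(1 − 0.3645) = 0.478

0.478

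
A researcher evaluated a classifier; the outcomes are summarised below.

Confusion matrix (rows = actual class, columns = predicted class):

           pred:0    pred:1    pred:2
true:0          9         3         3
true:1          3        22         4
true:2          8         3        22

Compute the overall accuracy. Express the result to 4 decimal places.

Accuracy = trace / total = (9+22+22=53) / 77 = 53/77 = 0.6883

0.6883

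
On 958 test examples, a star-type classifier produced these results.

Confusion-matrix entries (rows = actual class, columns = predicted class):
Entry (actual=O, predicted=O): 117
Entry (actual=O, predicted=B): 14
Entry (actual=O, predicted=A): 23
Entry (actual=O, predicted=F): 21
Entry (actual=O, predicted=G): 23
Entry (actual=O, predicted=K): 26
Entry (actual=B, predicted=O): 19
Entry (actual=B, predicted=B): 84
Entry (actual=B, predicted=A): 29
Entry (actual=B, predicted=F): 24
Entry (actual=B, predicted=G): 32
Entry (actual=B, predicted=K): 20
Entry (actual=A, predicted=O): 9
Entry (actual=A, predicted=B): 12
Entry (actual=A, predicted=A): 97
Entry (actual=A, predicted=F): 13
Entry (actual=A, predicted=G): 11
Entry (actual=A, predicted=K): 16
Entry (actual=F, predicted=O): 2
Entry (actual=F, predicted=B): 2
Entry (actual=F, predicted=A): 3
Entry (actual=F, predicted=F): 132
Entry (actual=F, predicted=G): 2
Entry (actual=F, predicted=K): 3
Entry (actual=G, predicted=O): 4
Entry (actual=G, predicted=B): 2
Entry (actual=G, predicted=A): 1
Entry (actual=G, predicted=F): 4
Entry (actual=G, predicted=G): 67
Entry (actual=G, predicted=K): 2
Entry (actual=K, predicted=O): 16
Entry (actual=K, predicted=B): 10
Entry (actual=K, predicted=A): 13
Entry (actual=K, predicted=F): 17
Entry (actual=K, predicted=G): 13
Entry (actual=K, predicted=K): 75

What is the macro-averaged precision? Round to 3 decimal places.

Per-class precision (TP/(TP+FP)):
  O: TP=117, FP=19+9+2+4+16=50 → 117/167 = 0.7006
  B: TP=84, FP=14+12+2+2+10=40 → 84/124 = 0.6774
  A: TP=97, FP=23+29+3+1+13=69 → 97/166 = 0.5843
  F: TP=132, FP=21+24+13+4+17=79 → 132/211 = 0.6256
  G: TP=67, FP=23+32+11+2+13=81 → 67/148 = 0.4527
  K: TP=75, FP=26+20+16+3+2=67 → 75/142 = 0.5282
Macro-precision = mean = (0.7006 + 0.6774 + 0.5843 + 0.6256 + 0.4527 + 0.5282) / 6 = 0.595

0.595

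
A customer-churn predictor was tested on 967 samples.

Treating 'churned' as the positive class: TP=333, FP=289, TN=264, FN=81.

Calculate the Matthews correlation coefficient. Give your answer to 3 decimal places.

MCC = (TP·TN − FP·FN) / √((TP+FP)(TP+FN)(TN+FP)(TN+FN))
Numerator = 333·264 − 289·81 = 64503
Denominator = √(622·414·553·345) = √49128663780 = 221649.8675
MCC = 64503 / 221649.8675 = 0.291

0.291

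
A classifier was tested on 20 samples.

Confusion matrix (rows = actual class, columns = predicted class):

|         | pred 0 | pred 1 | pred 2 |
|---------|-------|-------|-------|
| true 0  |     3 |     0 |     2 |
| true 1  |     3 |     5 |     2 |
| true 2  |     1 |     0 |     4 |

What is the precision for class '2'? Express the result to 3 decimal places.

0.500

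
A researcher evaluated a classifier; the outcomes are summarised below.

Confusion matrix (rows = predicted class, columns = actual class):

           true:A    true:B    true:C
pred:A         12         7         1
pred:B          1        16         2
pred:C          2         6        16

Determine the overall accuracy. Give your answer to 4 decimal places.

0.6984

Accuracy = trace / total = (12+16+16=44) / 63 = 44/63 = 0.6984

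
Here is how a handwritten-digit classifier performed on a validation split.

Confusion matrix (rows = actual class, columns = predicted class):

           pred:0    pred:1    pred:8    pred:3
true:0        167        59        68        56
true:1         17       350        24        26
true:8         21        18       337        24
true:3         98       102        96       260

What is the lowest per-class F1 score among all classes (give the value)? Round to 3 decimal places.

Per-class F1 score (2·TP/(2·TP+FP+FN)):
  0: TP=167, FP=17+21+98=136, FN=59+68+56=183 → 334/653 = 0.5115
  1: TP=350, FP=59+18+102=179, FN=17+24+26=67 → 700/946 = 0.7400
  8: TP=337, FP=68+24+96=188, FN=21+18+24=63 → 674/925 = 0.7286
  3: TP=260, FP=56+26+24=106, FN=98+102+96=296 → 520/922 = 0.5640
Lowest is class '0' with F1 score = 0.511.

0.511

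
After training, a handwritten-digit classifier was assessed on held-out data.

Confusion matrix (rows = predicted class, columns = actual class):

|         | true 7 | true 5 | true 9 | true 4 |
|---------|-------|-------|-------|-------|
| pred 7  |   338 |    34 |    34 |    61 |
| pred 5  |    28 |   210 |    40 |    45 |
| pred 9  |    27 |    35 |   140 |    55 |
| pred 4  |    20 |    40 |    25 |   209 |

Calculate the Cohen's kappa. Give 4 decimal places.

Observed agreement pₒ = trace/N = 897/1341 = 0.66890
Expected agreement pₑ = Σ (rowᵢ·colᵢ)/N² = (413·467 + 319·323 + 239·257 + 370·294)/1341² = 0.25920
κ = (pₒ − pₑ)/(1 − pₑ) = (0.66890 − 0.25920)/(1 − 0.25920) = 0.5531

0.5531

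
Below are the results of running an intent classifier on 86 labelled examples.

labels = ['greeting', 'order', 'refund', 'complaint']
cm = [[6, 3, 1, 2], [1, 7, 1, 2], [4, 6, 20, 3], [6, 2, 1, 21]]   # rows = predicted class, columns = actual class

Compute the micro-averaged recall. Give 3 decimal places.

Micro-averaging pools counts across classes: ΣTP=54, ΣFP=32, ΣFN=32.
Micro-recall = TP/(TP+FN) on pooled counts = 0.628 (equals overall accuracy in single-label multiclass).

0.628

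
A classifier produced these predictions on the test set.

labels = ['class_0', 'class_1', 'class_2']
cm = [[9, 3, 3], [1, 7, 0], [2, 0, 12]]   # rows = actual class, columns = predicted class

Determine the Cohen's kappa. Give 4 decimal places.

0.6296

Observed agreement pₒ = trace/N = 28/37 = 0.75676
Expected agreement pₑ = Σ (rowᵢ·colᵢ)/N² = (15·12 + 8·10 + 14·15)/37² = 0.34332
κ = (pₒ − pₑ)/(1 − pₑ) = (0.75676 − 0.34332)/(1 − 0.34332) = 0.6296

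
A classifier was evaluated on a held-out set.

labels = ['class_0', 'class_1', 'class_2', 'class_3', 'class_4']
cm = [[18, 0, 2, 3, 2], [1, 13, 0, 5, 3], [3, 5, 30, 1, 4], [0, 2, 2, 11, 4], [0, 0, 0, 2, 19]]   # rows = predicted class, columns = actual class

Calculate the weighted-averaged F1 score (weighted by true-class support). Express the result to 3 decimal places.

0.696

Per-class F1 score (2·TP/(2·TP+FP+FN)):
  class_0: TP=18, FP=0+2+3+2=7, FN=1+3+0+0=4 → 36/47 = 0.7660
  class_1: TP=13, FP=1+0+5+3=9, FN=0+5+2+0=7 → 26/42 = 0.6190
  class_2: TP=30, FP=3+5+1+4=13, FN=2+0+2+0=4 → 60/77 = 0.7792
  class_3: TP=11, FP=0+2+2+4=8, FN=3+5+1+2=11 → 22/41 = 0.5366
  class_4: TP=19, FP=0+0+0+2=2, FN=2+3+4+4=13 → 38/53 = 0.7170
Weighted-F1 score = Σ (supportᵢ/N)·F1 scoreᵢ with N=130: (22/130)·0.7660 + (20/130)·0.6190 + (34/130)·0.7792 + (22/130)·0.5366 + (32/130)·0.7170 = 0.696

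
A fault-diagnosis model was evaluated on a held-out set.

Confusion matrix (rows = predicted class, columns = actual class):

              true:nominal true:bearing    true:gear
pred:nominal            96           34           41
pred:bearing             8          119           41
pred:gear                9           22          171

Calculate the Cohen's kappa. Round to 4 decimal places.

0.5652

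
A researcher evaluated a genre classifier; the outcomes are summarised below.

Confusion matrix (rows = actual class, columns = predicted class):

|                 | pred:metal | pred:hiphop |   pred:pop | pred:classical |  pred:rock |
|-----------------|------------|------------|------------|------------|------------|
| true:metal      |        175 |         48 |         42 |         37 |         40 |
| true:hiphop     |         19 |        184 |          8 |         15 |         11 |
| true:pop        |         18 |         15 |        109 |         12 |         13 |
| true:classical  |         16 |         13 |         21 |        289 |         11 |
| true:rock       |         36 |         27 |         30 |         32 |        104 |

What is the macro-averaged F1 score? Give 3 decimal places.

0.631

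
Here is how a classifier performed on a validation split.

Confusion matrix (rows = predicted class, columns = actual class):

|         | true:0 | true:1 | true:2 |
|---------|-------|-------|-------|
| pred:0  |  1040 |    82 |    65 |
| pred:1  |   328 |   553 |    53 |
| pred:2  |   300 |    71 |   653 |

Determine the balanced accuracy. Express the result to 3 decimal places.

Balanced accuracy = mean of per-class recall.
  0: recall = 1040/1668 = 0.6235
  1: recall = 553/706 = 0.7833
  2: recall = 653/771 = 0.8470
Mean = (0.6235 + 0.7833 + 0.8470) / 3 = 0.751

0.751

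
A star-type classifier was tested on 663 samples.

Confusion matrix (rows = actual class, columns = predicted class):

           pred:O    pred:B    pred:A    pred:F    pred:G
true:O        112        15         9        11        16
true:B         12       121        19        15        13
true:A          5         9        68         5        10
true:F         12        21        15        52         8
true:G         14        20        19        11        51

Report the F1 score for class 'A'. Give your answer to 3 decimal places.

One-vs-rest for 'A': TP = diagonal; FP = other classes predicted 'A'; FN = 'A' predicted as other.
F1 score = 2·TP/(2·TP+FP+FN).
A: TP=68, FP=9+19+15+19=62, FN=5+9+5+10=29 → 136/227 = 0.5991

0.599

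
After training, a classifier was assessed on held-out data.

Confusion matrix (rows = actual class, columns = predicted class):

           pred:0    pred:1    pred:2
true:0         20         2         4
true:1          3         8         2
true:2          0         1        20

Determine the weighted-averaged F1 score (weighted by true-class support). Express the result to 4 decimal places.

Per-class F1 score (2·TP/(2·TP+FP+FN)):
  0: TP=20, FP=3+0=3, FN=2+4=6 → 40/49 = 0.81633
  1: TP=8, FP=2+1=3, FN=3+2=5 → 16/24 = 0.66667
  2: TP=20, FP=4+2=6, FN=0+1=1 → 40/47 = 0.85106
Weighted-F1 score = Σ (supportᵢ/N)·F1 scoreᵢ with N=60: (26/60)·0.81633 + (13/60)·0.66667 + (21/60)·0.85106 = 0.7961

0.7961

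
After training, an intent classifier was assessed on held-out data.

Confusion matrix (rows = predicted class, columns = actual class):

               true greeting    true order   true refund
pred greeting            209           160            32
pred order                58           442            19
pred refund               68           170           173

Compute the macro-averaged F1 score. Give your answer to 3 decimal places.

Per-class F1 score (2·TP/(2·TP+FP+FN)):
  greeting: TP=209, FP=160+32=192, FN=58+68=126 → 418/736 = 0.5679
  order: TP=442, FP=58+19=77, FN=160+170=330 → 884/1291 = 0.6847
  refund: TP=173, FP=68+170=238, FN=32+19=51 → 346/635 = 0.5449
Macro-F1 score = mean = (0.5679 + 0.6847 + 0.5449) / 3 = 0.599

0.599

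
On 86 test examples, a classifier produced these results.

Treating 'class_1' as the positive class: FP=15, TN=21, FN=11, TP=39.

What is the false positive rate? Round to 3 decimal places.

0.417

FPR = FP/(FP+TN) = 15/(15+21) = 0.417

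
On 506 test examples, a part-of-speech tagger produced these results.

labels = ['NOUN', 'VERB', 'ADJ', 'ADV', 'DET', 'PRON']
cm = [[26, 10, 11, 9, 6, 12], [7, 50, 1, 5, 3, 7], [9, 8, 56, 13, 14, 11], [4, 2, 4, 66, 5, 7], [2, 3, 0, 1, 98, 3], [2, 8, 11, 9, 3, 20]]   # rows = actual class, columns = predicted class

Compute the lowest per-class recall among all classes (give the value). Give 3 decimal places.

Per-class recall (TP/(TP+FN)):
  NOUN: TP=26, FN=10+11+9+6+12=48 → 26/74 = 0.3514
  VERB: TP=50, FN=7+1+5+3+7=23 → 50/73 = 0.6849
  ADJ: TP=56, FN=9+8+13+14+11=55 → 56/111 = 0.5045
  ADV: TP=66, FN=4+2+4+5+7=22 → 66/88 = 0.7500
  DET: TP=98, FN=2+3+0+1+3=9 → 98/107 = 0.9159
  PRON: TP=20, FN=2+8+11+9+3=33 → 20/53 = 0.3774
Lowest is class 'NOUN' with recall = 0.351.

0.351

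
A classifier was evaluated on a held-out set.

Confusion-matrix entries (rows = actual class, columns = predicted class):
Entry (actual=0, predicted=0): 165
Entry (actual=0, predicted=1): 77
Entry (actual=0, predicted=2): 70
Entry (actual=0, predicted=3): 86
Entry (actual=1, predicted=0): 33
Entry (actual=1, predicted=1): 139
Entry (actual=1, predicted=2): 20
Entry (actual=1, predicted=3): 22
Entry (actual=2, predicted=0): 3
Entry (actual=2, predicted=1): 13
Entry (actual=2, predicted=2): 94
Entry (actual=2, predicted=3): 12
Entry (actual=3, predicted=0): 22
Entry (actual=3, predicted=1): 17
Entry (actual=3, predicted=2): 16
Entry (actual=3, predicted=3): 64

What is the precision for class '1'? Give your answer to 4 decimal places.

0.5650

One-vs-rest for '1': TP = diagonal; FP = other classes predicted '1'; FN = '1' predicted as other.
precision = TP/(TP+FP).
1: TP=139, FP=77+13+17=107 → 139/246 = 0.56504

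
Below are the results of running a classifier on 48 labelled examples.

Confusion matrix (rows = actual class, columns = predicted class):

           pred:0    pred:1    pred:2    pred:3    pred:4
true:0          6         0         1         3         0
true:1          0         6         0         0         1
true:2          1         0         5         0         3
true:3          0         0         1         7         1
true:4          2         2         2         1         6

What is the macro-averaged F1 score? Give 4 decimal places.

Per-class F1 score (2·TP/(2·TP+FP+FN)):
  0: TP=6, FP=0+1+0+2=3, FN=0+1+3+0=4 → 12/19 = 0.63158
  1: TP=6, FP=0+0+0+2=2, FN=0+0+0+1=1 → 12/15 = 0.80000
  2: TP=5, FP=1+0+1+2=4, FN=1+0+0+3=4 → 10/18 = 0.55556
  3: TP=7, FP=3+0+0+1=4, FN=0+0+1+1=2 → 14/20 = 0.70000
  4: TP=6, FP=0+1+3+1=5, FN=2+2+2+1=7 → 12/24 = 0.50000
Macro-F1 score = mean = (0.63158 + 0.80000 + 0.55556 + 0.70000 + 0.50000) / 5 = 0.6374

0.6374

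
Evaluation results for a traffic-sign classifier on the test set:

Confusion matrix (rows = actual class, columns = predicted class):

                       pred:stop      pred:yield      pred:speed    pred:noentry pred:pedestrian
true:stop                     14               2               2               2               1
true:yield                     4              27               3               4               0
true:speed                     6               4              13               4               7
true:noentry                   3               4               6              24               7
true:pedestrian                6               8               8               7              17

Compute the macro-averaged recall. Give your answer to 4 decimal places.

0.5349

Per-class recall (TP/(TP+FN)):
  stop: TP=14, FN=2+2+2+1=7 → 14/21 = 0.66667
  yield: TP=27, FN=4+3+4+0=11 → 27/38 = 0.71053
  speed: TP=13, FN=6+4+4+7=21 → 13/34 = 0.38235
  noentry: TP=24, FN=3+4+6+7=20 → 24/44 = 0.54545
  pedestrian: TP=17, FN=6+8+8+7=29 → 17/46 = 0.36957
Macro-recall = mean = (0.66667 + 0.71053 + 0.38235 + 0.54545 + 0.36957) / 5 = 0.5349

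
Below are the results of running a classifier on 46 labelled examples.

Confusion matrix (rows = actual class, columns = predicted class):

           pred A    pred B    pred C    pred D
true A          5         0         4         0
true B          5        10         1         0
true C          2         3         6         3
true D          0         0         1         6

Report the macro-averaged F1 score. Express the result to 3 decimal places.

0.594

Per-class F1 score (2·TP/(2·TP+FP+FN)):
  A: TP=5, FP=5+2+0=7, FN=0+4+0=4 → 10/21 = 0.4762
  B: TP=10, FP=0+3+0=3, FN=5+1+0=6 → 20/29 = 0.6897
  C: TP=6, FP=4+1+1=6, FN=2+3+3=8 → 12/26 = 0.4615
  D: TP=6, FP=0+0+3=3, FN=0+0+1=1 → 12/16 = 0.7500
Macro-F1 score = mean = (0.4762 + 0.6897 + 0.4615 + 0.7500) / 4 = 0.594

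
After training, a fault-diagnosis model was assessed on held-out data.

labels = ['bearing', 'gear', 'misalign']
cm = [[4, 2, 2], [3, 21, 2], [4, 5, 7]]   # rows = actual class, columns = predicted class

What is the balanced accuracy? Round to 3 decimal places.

0.582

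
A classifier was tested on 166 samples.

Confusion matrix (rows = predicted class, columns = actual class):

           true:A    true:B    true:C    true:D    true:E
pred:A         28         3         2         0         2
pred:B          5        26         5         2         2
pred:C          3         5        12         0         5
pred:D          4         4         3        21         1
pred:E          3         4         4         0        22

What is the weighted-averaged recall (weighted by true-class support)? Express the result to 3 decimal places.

0.657

Per-class recall (TP/(TP+FN)):
  A: TP=28, FN=5+3+4+3=15 → 28/43 = 0.6512
  B: TP=26, FN=3+5+4+4=16 → 26/42 = 0.6190
  C: TP=12, FN=2+5+3+4=14 → 12/26 = 0.4615
  D: TP=21, FN=0+2+0+0=2 → 21/23 = 0.9130
  E: TP=22, FN=2+2+5+1=10 → 22/32 = 0.6875
Weighted-recall = Σ (supportᵢ/N)·recallᵢ with N=166: (43/166)·0.6512 + (42/166)·0.6190 + (26/166)·0.4615 + (23/166)·0.9130 + (32/166)·0.6875 = 0.657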